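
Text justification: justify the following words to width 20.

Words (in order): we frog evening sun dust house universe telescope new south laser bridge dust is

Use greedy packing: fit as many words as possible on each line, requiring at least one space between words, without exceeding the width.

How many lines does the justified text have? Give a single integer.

Line 1: ['we', 'frog', 'evening', 'sun'] (min_width=19, slack=1)
Line 2: ['dust', 'house', 'universe'] (min_width=19, slack=1)
Line 3: ['telescope', 'new', 'south'] (min_width=19, slack=1)
Line 4: ['laser', 'bridge', 'dust', 'is'] (min_width=20, slack=0)
Total lines: 4

Answer: 4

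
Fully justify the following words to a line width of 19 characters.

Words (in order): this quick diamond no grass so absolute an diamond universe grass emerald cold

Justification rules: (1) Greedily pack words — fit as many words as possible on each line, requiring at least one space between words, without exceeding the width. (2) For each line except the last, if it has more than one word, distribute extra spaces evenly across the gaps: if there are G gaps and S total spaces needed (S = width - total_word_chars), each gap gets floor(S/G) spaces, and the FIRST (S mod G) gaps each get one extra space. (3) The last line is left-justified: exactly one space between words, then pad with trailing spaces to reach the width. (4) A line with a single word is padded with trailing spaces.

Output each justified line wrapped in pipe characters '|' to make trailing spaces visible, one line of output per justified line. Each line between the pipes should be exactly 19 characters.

Answer: |this  quick diamond|
|no     grass     so|
|absolute an diamond|
|universe      grass|
|emerald cold       |

Derivation:
Line 1: ['this', 'quick', 'diamond'] (min_width=18, slack=1)
Line 2: ['no', 'grass', 'so'] (min_width=11, slack=8)
Line 3: ['absolute', 'an', 'diamond'] (min_width=19, slack=0)
Line 4: ['universe', 'grass'] (min_width=14, slack=5)
Line 5: ['emerald', 'cold'] (min_width=12, slack=7)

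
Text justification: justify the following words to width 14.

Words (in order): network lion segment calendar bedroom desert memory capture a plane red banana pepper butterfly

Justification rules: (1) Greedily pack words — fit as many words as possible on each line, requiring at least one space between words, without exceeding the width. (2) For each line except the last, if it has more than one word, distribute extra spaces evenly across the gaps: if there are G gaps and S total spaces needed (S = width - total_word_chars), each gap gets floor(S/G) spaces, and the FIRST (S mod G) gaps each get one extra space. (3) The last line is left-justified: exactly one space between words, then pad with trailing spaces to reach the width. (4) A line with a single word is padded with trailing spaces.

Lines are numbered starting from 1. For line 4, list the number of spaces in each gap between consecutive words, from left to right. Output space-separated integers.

Answer: 1

Derivation:
Line 1: ['network', 'lion'] (min_width=12, slack=2)
Line 2: ['segment'] (min_width=7, slack=7)
Line 3: ['calendar'] (min_width=8, slack=6)
Line 4: ['bedroom', 'desert'] (min_width=14, slack=0)
Line 5: ['memory', 'capture'] (min_width=14, slack=0)
Line 6: ['a', 'plane', 'red'] (min_width=11, slack=3)
Line 7: ['banana', 'pepper'] (min_width=13, slack=1)
Line 8: ['butterfly'] (min_width=9, slack=5)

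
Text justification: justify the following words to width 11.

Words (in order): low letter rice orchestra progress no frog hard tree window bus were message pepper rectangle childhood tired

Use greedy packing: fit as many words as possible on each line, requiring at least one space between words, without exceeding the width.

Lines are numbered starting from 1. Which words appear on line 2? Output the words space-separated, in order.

Line 1: ['low', 'letter'] (min_width=10, slack=1)
Line 2: ['rice'] (min_width=4, slack=7)
Line 3: ['orchestra'] (min_width=9, slack=2)
Line 4: ['progress', 'no'] (min_width=11, slack=0)
Line 5: ['frog', 'hard'] (min_width=9, slack=2)
Line 6: ['tree', 'window'] (min_width=11, slack=0)
Line 7: ['bus', 'were'] (min_width=8, slack=3)
Line 8: ['message'] (min_width=7, slack=4)
Line 9: ['pepper'] (min_width=6, slack=5)
Line 10: ['rectangle'] (min_width=9, slack=2)
Line 11: ['childhood'] (min_width=9, slack=2)
Line 12: ['tired'] (min_width=5, slack=6)

Answer: rice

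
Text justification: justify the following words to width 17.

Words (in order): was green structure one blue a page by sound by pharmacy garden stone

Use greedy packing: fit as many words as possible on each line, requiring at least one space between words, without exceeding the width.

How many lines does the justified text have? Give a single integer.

Answer: 5

Derivation:
Line 1: ['was', 'green'] (min_width=9, slack=8)
Line 2: ['structure', 'one'] (min_width=13, slack=4)
Line 3: ['blue', 'a', 'page', 'by'] (min_width=14, slack=3)
Line 4: ['sound', 'by', 'pharmacy'] (min_width=17, slack=0)
Line 5: ['garden', 'stone'] (min_width=12, slack=5)
Total lines: 5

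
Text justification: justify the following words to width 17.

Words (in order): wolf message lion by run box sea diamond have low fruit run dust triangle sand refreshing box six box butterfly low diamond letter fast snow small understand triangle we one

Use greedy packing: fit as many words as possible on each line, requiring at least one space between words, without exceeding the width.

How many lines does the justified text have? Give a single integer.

Answer: 11

Derivation:
Line 1: ['wolf', 'message', 'lion'] (min_width=17, slack=0)
Line 2: ['by', 'run', 'box', 'sea'] (min_width=14, slack=3)
Line 3: ['diamond', 'have', 'low'] (min_width=16, slack=1)
Line 4: ['fruit', 'run', 'dust'] (min_width=14, slack=3)
Line 5: ['triangle', 'sand'] (min_width=13, slack=4)
Line 6: ['refreshing', 'box'] (min_width=14, slack=3)
Line 7: ['six', 'box', 'butterfly'] (min_width=17, slack=0)
Line 8: ['low', 'diamond'] (min_width=11, slack=6)
Line 9: ['letter', 'fast', 'snow'] (min_width=16, slack=1)
Line 10: ['small', 'understand'] (min_width=16, slack=1)
Line 11: ['triangle', 'we', 'one'] (min_width=15, slack=2)
Total lines: 11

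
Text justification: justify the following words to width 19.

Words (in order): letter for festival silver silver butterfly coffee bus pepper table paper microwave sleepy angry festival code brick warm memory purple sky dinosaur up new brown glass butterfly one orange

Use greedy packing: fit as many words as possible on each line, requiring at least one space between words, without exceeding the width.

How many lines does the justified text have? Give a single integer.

Line 1: ['letter', 'for', 'festival'] (min_width=19, slack=0)
Line 2: ['silver', 'silver'] (min_width=13, slack=6)
Line 3: ['butterfly', 'coffee'] (min_width=16, slack=3)
Line 4: ['bus', 'pepper', 'table'] (min_width=16, slack=3)
Line 5: ['paper', 'microwave'] (min_width=15, slack=4)
Line 6: ['sleepy', 'angry'] (min_width=12, slack=7)
Line 7: ['festival', 'code', 'brick'] (min_width=19, slack=0)
Line 8: ['warm', 'memory', 'purple'] (min_width=18, slack=1)
Line 9: ['sky', 'dinosaur', 'up', 'new'] (min_width=19, slack=0)
Line 10: ['brown', 'glass'] (min_width=11, slack=8)
Line 11: ['butterfly', 'one'] (min_width=13, slack=6)
Line 12: ['orange'] (min_width=6, slack=13)
Total lines: 12

Answer: 12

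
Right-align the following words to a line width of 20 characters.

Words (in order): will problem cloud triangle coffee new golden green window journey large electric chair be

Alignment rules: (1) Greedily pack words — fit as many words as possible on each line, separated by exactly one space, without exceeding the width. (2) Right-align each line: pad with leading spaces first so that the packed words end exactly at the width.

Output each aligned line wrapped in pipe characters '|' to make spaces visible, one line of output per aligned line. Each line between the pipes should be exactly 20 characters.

Line 1: ['will', 'problem', 'cloud'] (min_width=18, slack=2)
Line 2: ['triangle', 'coffee', 'new'] (min_width=19, slack=1)
Line 3: ['golden', 'green', 'window'] (min_width=19, slack=1)
Line 4: ['journey', 'large'] (min_width=13, slack=7)
Line 5: ['electric', 'chair', 'be'] (min_width=17, slack=3)

Answer: |  will problem cloud|
| triangle coffee new|
| golden green window|
|       journey large|
|   electric chair be|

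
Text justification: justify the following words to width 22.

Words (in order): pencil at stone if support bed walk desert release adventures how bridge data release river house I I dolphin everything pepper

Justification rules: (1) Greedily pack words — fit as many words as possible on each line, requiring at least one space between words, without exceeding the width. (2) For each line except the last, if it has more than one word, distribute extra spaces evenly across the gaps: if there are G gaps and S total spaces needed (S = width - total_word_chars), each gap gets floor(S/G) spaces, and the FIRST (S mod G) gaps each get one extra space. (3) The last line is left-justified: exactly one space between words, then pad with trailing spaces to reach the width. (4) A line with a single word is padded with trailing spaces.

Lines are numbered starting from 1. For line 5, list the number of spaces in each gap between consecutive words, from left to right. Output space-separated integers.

Line 1: ['pencil', 'at', 'stone', 'if'] (min_width=18, slack=4)
Line 2: ['support', 'bed', 'walk'] (min_width=16, slack=6)
Line 3: ['desert', 'release'] (min_width=14, slack=8)
Line 4: ['adventures', 'how', 'bridge'] (min_width=21, slack=1)
Line 5: ['data', 'release', 'river'] (min_width=18, slack=4)
Line 6: ['house', 'I', 'I', 'dolphin'] (min_width=17, slack=5)
Line 7: ['everything', 'pepper'] (min_width=17, slack=5)

Answer: 3 3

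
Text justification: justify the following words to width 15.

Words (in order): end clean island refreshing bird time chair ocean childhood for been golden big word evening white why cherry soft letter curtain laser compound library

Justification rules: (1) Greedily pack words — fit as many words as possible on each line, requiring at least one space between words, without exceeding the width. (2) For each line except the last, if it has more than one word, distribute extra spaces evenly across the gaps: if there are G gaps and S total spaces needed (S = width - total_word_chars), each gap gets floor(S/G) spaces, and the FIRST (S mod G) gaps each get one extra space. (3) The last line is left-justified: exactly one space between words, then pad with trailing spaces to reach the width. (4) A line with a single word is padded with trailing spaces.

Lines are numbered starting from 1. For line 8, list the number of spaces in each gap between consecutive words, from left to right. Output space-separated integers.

Answer: 3

Derivation:
Line 1: ['end', 'clean'] (min_width=9, slack=6)
Line 2: ['island'] (min_width=6, slack=9)
Line 3: ['refreshing', 'bird'] (min_width=15, slack=0)
Line 4: ['time', 'chair'] (min_width=10, slack=5)
Line 5: ['ocean', 'childhood'] (min_width=15, slack=0)
Line 6: ['for', 'been', 'golden'] (min_width=15, slack=0)
Line 7: ['big', 'word'] (min_width=8, slack=7)
Line 8: ['evening', 'white'] (min_width=13, slack=2)
Line 9: ['why', 'cherry', 'soft'] (min_width=15, slack=0)
Line 10: ['letter', 'curtain'] (min_width=14, slack=1)
Line 11: ['laser', 'compound'] (min_width=14, slack=1)
Line 12: ['library'] (min_width=7, slack=8)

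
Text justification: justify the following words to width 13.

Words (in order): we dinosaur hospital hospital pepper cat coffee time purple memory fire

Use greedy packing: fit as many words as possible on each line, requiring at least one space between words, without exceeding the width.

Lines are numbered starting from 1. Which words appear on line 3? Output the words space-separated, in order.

Answer: hospital

Derivation:
Line 1: ['we', 'dinosaur'] (min_width=11, slack=2)
Line 2: ['hospital'] (min_width=8, slack=5)
Line 3: ['hospital'] (min_width=8, slack=5)
Line 4: ['pepper', 'cat'] (min_width=10, slack=3)
Line 5: ['coffee', 'time'] (min_width=11, slack=2)
Line 6: ['purple', 'memory'] (min_width=13, slack=0)
Line 7: ['fire'] (min_width=4, slack=9)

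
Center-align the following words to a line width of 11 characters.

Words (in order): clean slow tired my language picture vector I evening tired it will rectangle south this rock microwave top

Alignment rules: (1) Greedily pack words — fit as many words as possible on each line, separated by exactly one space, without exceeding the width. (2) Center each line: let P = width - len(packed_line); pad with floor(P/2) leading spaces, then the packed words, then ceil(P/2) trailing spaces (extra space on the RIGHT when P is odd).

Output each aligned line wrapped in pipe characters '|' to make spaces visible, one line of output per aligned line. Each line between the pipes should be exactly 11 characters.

Answer: |clean slow |
| tired my  |
| language  |
|  picture  |
| vector I  |
|  evening  |
| tired it  |
|   will    |
| rectangle |
|south this |
|   rock    |
| microwave |
|    top    |

Derivation:
Line 1: ['clean', 'slow'] (min_width=10, slack=1)
Line 2: ['tired', 'my'] (min_width=8, slack=3)
Line 3: ['language'] (min_width=8, slack=3)
Line 4: ['picture'] (min_width=7, slack=4)
Line 5: ['vector', 'I'] (min_width=8, slack=3)
Line 6: ['evening'] (min_width=7, slack=4)
Line 7: ['tired', 'it'] (min_width=8, slack=3)
Line 8: ['will'] (min_width=4, slack=7)
Line 9: ['rectangle'] (min_width=9, slack=2)
Line 10: ['south', 'this'] (min_width=10, slack=1)
Line 11: ['rock'] (min_width=4, slack=7)
Line 12: ['microwave'] (min_width=9, slack=2)
Line 13: ['top'] (min_width=3, slack=8)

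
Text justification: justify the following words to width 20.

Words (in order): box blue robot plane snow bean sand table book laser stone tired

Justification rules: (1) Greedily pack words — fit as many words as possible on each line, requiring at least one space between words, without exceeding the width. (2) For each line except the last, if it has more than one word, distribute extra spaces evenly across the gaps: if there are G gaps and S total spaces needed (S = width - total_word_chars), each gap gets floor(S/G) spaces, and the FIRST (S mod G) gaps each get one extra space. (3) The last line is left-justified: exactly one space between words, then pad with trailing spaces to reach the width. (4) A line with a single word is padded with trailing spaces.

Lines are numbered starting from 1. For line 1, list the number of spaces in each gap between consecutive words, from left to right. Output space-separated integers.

Line 1: ['box', 'blue', 'robot', 'plane'] (min_width=20, slack=0)
Line 2: ['snow', 'bean', 'sand', 'table'] (min_width=20, slack=0)
Line 3: ['book', 'laser', 'stone'] (min_width=16, slack=4)
Line 4: ['tired'] (min_width=5, slack=15)

Answer: 1 1 1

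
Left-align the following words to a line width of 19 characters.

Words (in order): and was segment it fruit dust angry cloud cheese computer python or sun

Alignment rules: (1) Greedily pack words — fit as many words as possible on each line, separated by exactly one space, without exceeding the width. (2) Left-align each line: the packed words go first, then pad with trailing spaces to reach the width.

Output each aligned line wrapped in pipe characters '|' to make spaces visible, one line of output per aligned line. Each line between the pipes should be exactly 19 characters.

Answer: |and was segment it |
|fruit dust angry   |
|cloud cheese       |
|computer python or |
|sun                |

Derivation:
Line 1: ['and', 'was', 'segment', 'it'] (min_width=18, slack=1)
Line 2: ['fruit', 'dust', 'angry'] (min_width=16, slack=3)
Line 3: ['cloud', 'cheese'] (min_width=12, slack=7)
Line 4: ['computer', 'python', 'or'] (min_width=18, slack=1)
Line 5: ['sun'] (min_width=3, slack=16)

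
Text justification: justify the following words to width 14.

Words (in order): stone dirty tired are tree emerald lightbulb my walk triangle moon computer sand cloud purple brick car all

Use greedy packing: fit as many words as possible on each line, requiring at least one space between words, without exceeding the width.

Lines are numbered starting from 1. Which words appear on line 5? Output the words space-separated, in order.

Answer: walk triangle

Derivation:
Line 1: ['stone', 'dirty'] (min_width=11, slack=3)
Line 2: ['tired', 'are', 'tree'] (min_width=14, slack=0)
Line 3: ['emerald'] (min_width=7, slack=7)
Line 4: ['lightbulb', 'my'] (min_width=12, slack=2)
Line 5: ['walk', 'triangle'] (min_width=13, slack=1)
Line 6: ['moon', 'computer'] (min_width=13, slack=1)
Line 7: ['sand', 'cloud'] (min_width=10, slack=4)
Line 8: ['purple', 'brick'] (min_width=12, slack=2)
Line 9: ['car', 'all'] (min_width=7, slack=7)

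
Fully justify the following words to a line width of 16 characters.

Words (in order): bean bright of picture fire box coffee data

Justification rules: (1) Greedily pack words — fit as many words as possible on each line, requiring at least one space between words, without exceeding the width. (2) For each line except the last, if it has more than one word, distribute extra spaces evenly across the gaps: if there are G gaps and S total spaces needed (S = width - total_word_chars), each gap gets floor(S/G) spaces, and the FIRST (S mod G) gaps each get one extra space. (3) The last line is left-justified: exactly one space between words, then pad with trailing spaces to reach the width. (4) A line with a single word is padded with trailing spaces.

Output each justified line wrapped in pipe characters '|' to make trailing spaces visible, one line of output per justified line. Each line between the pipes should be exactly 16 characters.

Line 1: ['bean', 'bright', 'of'] (min_width=14, slack=2)
Line 2: ['picture', 'fire', 'box'] (min_width=16, slack=0)
Line 3: ['coffee', 'data'] (min_width=11, slack=5)

Answer: |bean  bright  of|
|picture fire box|
|coffee data     |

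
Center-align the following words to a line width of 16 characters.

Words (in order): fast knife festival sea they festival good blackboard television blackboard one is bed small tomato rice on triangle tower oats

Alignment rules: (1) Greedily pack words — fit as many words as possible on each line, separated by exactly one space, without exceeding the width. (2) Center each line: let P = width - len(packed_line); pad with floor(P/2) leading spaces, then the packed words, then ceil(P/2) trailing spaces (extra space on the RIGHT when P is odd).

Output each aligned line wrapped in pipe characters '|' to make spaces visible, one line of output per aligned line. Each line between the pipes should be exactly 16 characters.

Line 1: ['fast', 'knife'] (min_width=10, slack=6)
Line 2: ['festival', 'sea'] (min_width=12, slack=4)
Line 3: ['they', 'festival'] (min_width=13, slack=3)
Line 4: ['good', 'blackboard'] (min_width=15, slack=1)
Line 5: ['television'] (min_width=10, slack=6)
Line 6: ['blackboard', 'one'] (min_width=14, slack=2)
Line 7: ['is', 'bed', 'small'] (min_width=12, slack=4)
Line 8: ['tomato', 'rice', 'on'] (min_width=14, slack=2)
Line 9: ['triangle', 'tower'] (min_width=14, slack=2)
Line 10: ['oats'] (min_width=4, slack=12)

Answer: |   fast knife   |
|  festival sea  |
| they festival  |
|good blackboard |
|   television   |
| blackboard one |
|  is bed small  |
| tomato rice on |
| triangle tower |
|      oats      |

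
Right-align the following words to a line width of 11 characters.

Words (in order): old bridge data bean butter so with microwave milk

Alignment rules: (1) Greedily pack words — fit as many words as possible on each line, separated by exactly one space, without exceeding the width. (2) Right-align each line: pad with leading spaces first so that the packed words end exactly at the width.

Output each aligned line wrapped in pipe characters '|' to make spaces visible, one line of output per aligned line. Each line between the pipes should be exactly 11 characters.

Line 1: ['old', 'bridge'] (min_width=10, slack=1)
Line 2: ['data', 'bean'] (min_width=9, slack=2)
Line 3: ['butter', 'so'] (min_width=9, slack=2)
Line 4: ['with'] (min_width=4, slack=7)
Line 5: ['microwave'] (min_width=9, slack=2)
Line 6: ['milk'] (min_width=4, slack=7)

Answer: | old bridge|
|  data bean|
|  butter so|
|       with|
|  microwave|
|       milk|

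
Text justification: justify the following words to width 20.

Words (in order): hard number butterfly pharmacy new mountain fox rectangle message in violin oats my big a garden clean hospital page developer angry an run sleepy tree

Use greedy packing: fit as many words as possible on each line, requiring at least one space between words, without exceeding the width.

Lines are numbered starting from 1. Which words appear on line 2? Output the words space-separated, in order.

Answer: butterfly pharmacy

Derivation:
Line 1: ['hard', 'number'] (min_width=11, slack=9)
Line 2: ['butterfly', 'pharmacy'] (min_width=18, slack=2)
Line 3: ['new', 'mountain', 'fox'] (min_width=16, slack=4)
Line 4: ['rectangle', 'message', 'in'] (min_width=20, slack=0)
Line 5: ['violin', 'oats', 'my', 'big', 'a'] (min_width=20, slack=0)
Line 6: ['garden', 'clean'] (min_width=12, slack=8)
Line 7: ['hospital', 'page'] (min_width=13, slack=7)
Line 8: ['developer', 'angry', 'an'] (min_width=18, slack=2)
Line 9: ['run', 'sleepy', 'tree'] (min_width=15, slack=5)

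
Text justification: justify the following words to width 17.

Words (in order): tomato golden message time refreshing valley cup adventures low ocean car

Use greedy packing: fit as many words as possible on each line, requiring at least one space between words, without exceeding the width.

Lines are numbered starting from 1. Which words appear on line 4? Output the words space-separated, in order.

Answer: cup adventures

Derivation:
Line 1: ['tomato', 'golden'] (min_width=13, slack=4)
Line 2: ['message', 'time'] (min_width=12, slack=5)
Line 3: ['refreshing', 'valley'] (min_width=17, slack=0)
Line 4: ['cup', 'adventures'] (min_width=14, slack=3)
Line 5: ['low', 'ocean', 'car'] (min_width=13, slack=4)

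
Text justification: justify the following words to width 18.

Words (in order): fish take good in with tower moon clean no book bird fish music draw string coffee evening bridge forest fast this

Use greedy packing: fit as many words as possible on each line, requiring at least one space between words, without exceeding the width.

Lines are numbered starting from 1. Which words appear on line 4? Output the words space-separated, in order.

Line 1: ['fish', 'take', 'good', 'in'] (min_width=17, slack=1)
Line 2: ['with', 'tower', 'moon'] (min_width=15, slack=3)
Line 3: ['clean', 'no', 'book', 'bird'] (min_width=18, slack=0)
Line 4: ['fish', 'music', 'draw'] (min_width=15, slack=3)
Line 5: ['string', 'coffee'] (min_width=13, slack=5)
Line 6: ['evening', 'bridge'] (min_width=14, slack=4)
Line 7: ['forest', 'fast', 'this'] (min_width=16, slack=2)

Answer: fish music draw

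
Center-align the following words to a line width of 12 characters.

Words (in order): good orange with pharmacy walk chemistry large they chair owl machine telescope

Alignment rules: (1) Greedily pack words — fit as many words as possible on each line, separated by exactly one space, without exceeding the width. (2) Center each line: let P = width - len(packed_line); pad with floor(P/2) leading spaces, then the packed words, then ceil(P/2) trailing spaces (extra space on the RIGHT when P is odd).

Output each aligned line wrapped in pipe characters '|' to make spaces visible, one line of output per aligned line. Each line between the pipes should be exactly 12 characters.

Line 1: ['good', 'orange'] (min_width=11, slack=1)
Line 2: ['with'] (min_width=4, slack=8)
Line 3: ['pharmacy'] (min_width=8, slack=4)
Line 4: ['walk'] (min_width=4, slack=8)
Line 5: ['chemistry'] (min_width=9, slack=3)
Line 6: ['large', 'they'] (min_width=10, slack=2)
Line 7: ['chair', 'owl'] (min_width=9, slack=3)
Line 8: ['machine'] (min_width=7, slack=5)
Line 9: ['telescope'] (min_width=9, slack=3)

Answer: |good orange |
|    with    |
|  pharmacy  |
|    walk    |
| chemistry  |
| large they |
| chair owl  |
|  machine   |
| telescope  |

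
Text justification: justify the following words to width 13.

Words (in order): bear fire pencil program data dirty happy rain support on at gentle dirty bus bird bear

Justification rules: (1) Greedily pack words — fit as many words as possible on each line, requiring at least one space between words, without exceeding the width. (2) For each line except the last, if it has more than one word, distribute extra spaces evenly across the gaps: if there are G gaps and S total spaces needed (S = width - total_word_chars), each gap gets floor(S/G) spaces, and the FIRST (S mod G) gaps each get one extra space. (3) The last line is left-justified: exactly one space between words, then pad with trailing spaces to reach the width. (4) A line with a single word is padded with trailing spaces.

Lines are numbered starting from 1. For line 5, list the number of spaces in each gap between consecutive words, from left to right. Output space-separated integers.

Answer: 2

Derivation:
Line 1: ['bear', 'fire'] (min_width=9, slack=4)
Line 2: ['pencil'] (min_width=6, slack=7)
Line 3: ['program', 'data'] (min_width=12, slack=1)
Line 4: ['dirty', 'happy'] (min_width=11, slack=2)
Line 5: ['rain', 'support'] (min_width=12, slack=1)
Line 6: ['on', 'at', 'gentle'] (min_width=12, slack=1)
Line 7: ['dirty', 'bus'] (min_width=9, slack=4)
Line 8: ['bird', 'bear'] (min_width=9, slack=4)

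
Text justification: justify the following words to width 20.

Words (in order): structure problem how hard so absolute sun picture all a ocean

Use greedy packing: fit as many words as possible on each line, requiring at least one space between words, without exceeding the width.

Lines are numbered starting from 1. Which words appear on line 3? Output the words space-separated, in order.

Answer: sun picture all a

Derivation:
Line 1: ['structure', 'problem'] (min_width=17, slack=3)
Line 2: ['how', 'hard', 'so', 'absolute'] (min_width=20, slack=0)
Line 3: ['sun', 'picture', 'all', 'a'] (min_width=17, slack=3)
Line 4: ['ocean'] (min_width=5, slack=15)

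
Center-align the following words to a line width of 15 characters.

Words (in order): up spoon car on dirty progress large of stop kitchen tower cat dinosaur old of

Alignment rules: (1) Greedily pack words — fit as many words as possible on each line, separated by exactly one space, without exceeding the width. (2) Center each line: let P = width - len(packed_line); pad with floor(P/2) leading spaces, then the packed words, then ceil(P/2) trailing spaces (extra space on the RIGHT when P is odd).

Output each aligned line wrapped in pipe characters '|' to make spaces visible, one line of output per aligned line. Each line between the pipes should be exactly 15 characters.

Line 1: ['up', 'spoon', 'car', 'on'] (min_width=15, slack=0)
Line 2: ['dirty', 'progress'] (min_width=14, slack=1)
Line 3: ['large', 'of', 'stop'] (min_width=13, slack=2)
Line 4: ['kitchen', 'tower'] (min_width=13, slack=2)
Line 5: ['cat', 'dinosaur'] (min_width=12, slack=3)
Line 6: ['old', 'of'] (min_width=6, slack=9)

Answer: |up spoon car on|
|dirty progress |
| large of stop |
| kitchen tower |
| cat dinosaur  |
|    old of     |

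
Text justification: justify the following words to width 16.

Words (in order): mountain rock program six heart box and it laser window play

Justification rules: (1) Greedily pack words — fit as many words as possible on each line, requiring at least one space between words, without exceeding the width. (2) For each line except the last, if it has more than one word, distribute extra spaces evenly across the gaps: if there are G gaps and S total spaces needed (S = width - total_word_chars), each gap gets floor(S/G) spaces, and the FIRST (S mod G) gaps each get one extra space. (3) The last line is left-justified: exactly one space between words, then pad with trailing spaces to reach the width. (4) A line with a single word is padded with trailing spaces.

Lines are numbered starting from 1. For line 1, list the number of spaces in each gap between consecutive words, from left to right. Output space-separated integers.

Line 1: ['mountain', 'rock'] (min_width=13, slack=3)
Line 2: ['program', 'six'] (min_width=11, slack=5)
Line 3: ['heart', 'box', 'and', 'it'] (min_width=16, slack=0)
Line 4: ['laser', 'window'] (min_width=12, slack=4)
Line 5: ['play'] (min_width=4, slack=12)

Answer: 4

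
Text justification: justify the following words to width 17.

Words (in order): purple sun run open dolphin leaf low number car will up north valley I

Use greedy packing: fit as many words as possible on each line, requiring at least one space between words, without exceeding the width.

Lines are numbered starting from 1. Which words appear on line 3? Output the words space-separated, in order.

Answer: low number car

Derivation:
Line 1: ['purple', 'sun', 'run'] (min_width=14, slack=3)
Line 2: ['open', 'dolphin', 'leaf'] (min_width=17, slack=0)
Line 3: ['low', 'number', 'car'] (min_width=14, slack=3)
Line 4: ['will', 'up', 'north'] (min_width=13, slack=4)
Line 5: ['valley', 'I'] (min_width=8, slack=9)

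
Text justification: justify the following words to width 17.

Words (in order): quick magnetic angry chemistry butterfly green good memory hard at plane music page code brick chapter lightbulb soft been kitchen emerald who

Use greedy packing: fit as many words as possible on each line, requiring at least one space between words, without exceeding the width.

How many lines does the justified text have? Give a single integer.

Line 1: ['quick', 'magnetic'] (min_width=14, slack=3)
Line 2: ['angry', 'chemistry'] (min_width=15, slack=2)
Line 3: ['butterfly', 'green'] (min_width=15, slack=2)
Line 4: ['good', 'memory', 'hard'] (min_width=16, slack=1)
Line 5: ['at', 'plane', 'music'] (min_width=14, slack=3)
Line 6: ['page', 'code', 'brick'] (min_width=15, slack=2)
Line 7: ['chapter', 'lightbulb'] (min_width=17, slack=0)
Line 8: ['soft', 'been', 'kitchen'] (min_width=17, slack=0)
Line 9: ['emerald', 'who'] (min_width=11, slack=6)
Total lines: 9

Answer: 9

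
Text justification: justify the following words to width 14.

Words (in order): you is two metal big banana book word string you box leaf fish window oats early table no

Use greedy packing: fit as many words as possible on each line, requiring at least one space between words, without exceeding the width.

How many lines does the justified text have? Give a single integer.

Answer: 8

Derivation:
Line 1: ['you', 'is', 'two'] (min_width=10, slack=4)
Line 2: ['metal', 'big'] (min_width=9, slack=5)
Line 3: ['banana', 'book'] (min_width=11, slack=3)
Line 4: ['word', 'string'] (min_width=11, slack=3)
Line 5: ['you', 'box', 'leaf'] (min_width=12, slack=2)
Line 6: ['fish', 'window'] (min_width=11, slack=3)
Line 7: ['oats', 'early'] (min_width=10, slack=4)
Line 8: ['table', 'no'] (min_width=8, slack=6)
Total lines: 8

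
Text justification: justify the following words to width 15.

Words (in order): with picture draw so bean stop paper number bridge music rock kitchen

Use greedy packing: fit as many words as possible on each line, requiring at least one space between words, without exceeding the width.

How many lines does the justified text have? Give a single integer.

Answer: 6

Derivation:
Line 1: ['with', 'picture'] (min_width=12, slack=3)
Line 2: ['draw', 'so', 'bean'] (min_width=12, slack=3)
Line 3: ['stop', 'paper'] (min_width=10, slack=5)
Line 4: ['number', 'bridge'] (min_width=13, slack=2)
Line 5: ['music', 'rock'] (min_width=10, slack=5)
Line 6: ['kitchen'] (min_width=7, slack=8)
Total lines: 6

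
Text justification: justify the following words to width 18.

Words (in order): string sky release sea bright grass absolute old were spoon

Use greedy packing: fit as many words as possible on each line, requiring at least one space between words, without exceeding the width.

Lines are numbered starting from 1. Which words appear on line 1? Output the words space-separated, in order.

Answer: string sky release

Derivation:
Line 1: ['string', 'sky', 'release'] (min_width=18, slack=0)
Line 2: ['sea', 'bright', 'grass'] (min_width=16, slack=2)
Line 3: ['absolute', 'old', 'were'] (min_width=17, slack=1)
Line 4: ['spoon'] (min_width=5, slack=13)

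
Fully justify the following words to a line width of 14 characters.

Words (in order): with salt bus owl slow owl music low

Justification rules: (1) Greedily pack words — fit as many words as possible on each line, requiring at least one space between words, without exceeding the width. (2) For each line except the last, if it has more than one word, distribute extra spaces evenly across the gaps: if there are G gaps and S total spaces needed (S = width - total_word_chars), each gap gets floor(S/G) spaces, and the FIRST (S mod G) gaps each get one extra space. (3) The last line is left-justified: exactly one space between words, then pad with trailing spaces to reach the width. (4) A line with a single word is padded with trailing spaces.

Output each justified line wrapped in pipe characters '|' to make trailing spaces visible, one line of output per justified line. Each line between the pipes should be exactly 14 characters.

Line 1: ['with', 'salt', 'bus'] (min_width=13, slack=1)
Line 2: ['owl', 'slow', 'owl'] (min_width=12, slack=2)
Line 3: ['music', 'low'] (min_width=9, slack=5)

Answer: |with  salt bus|
|owl  slow  owl|
|music low     |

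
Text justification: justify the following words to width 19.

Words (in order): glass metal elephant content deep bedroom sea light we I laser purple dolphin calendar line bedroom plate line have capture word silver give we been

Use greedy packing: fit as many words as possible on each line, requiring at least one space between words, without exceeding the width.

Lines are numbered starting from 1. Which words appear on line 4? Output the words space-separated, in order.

Line 1: ['glass', 'metal'] (min_width=11, slack=8)
Line 2: ['elephant', 'content'] (min_width=16, slack=3)
Line 3: ['deep', 'bedroom', 'sea'] (min_width=16, slack=3)
Line 4: ['light', 'we', 'I', 'laser'] (min_width=16, slack=3)
Line 5: ['purple', 'dolphin'] (min_width=14, slack=5)
Line 6: ['calendar', 'line'] (min_width=13, slack=6)
Line 7: ['bedroom', 'plate', 'line'] (min_width=18, slack=1)
Line 8: ['have', 'capture', 'word'] (min_width=17, slack=2)
Line 9: ['silver', 'give', 'we', 'been'] (min_width=19, slack=0)

Answer: light we I laser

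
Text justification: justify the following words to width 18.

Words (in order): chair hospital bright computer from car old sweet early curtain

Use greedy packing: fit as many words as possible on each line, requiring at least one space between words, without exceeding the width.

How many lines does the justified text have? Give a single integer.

Answer: 4

Derivation:
Line 1: ['chair', 'hospital'] (min_width=14, slack=4)
Line 2: ['bright', 'computer'] (min_width=15, slack=3)
Line 3: ['from', 'car', 'old', 'sweet'] (min_width=18, slack=0)
Line 4: ['early', 'curtain'] (min_width=13, slack=5)
Total lines: 4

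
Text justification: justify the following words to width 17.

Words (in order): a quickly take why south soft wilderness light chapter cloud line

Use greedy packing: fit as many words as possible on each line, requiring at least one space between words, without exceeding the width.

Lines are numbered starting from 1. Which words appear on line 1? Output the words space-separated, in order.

Line 1: ['a', 'quickly', 'take'] (min_width=14, slack=3)
Line 2: ['why', 'south', 'soft'] (min_width=14, slack=3)
Line 3: ['wilderness', 'light'] (min_width=16, slack=1)
Line 4: ['chapter', 'cloud'] (min_width=13, slack=4)
Line 5: ['line'] (min_width=4, slack=13)

Answer: a quickly take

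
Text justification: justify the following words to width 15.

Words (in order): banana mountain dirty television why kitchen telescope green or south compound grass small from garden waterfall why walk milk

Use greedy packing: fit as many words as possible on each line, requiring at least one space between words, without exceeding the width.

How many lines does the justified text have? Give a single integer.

Line 1: ['banana', 'mountain'] (min_width=15, slack=0)
Line 2: ['dirty'] (min_width=5, slack=10)
Line 3: ['television', 'why'] (min_width=14, slack=1)
Line 4: ['kitchen'] (min_width=7, slack=8)
Line 5: ['telescope', 'green'] (min_width=15, slack=0)
Line 6: ['or', 'south'] (min_width=8, slack=7)
Line 7: ['compound', 'grass'] (min_width=14, slack=1)
Line 8: ['small', 'from'] (min_width=10, slack=5)
Line 9: ['garden'] (min_width=6, slack=9)
Line 10: ['waterfall', 'why'] (min_width=13, slack=2)
Line 11: ['walk', 'milk'] (min_width=9, slack=6)
Total lines: 11

Answer: 11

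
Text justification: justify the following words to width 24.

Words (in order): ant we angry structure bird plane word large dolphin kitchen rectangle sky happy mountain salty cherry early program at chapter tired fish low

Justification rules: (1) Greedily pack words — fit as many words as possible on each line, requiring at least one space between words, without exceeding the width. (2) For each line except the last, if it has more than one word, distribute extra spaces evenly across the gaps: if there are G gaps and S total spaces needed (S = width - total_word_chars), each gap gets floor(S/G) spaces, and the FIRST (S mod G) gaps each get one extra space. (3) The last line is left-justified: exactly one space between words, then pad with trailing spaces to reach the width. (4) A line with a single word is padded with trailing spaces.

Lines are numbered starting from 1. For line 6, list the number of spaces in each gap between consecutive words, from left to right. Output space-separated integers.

Line 1: ['ant', 'we', 'angry', 'structure'] (min_width=22, slack=2)
Line 2: ['bird', 'plane', 'word', 'large'] (min_width=21, slack=3)
Line 3: ['dolphin', 'kitchen'] (min_width=15, slack=9)
Line 4: ['rectangle', 'sky', 'happy'] (min_width=19, slack=5)
Line 5: ['mountain', 'salty', 'cherry'] (min_width=21, slack=3)
Line 6: ['early', 'program', 'at', 'chapter'] (min_width=24, slack=0)
Line 7: ['tired', 'fish', 'low'] (min_width=14, slack=10)

Answer: 1 1 1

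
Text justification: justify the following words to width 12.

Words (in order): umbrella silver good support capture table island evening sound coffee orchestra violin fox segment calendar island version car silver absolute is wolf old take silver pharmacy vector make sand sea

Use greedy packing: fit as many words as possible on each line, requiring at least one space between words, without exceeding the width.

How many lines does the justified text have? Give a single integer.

Line 1: ['umbrella'] (min_width=8, slack=4)
Line 2: ['silver', 'good'] (min_width=11, slack=1)
Line 3: ['support'] (min_width=7, slack=5)
Line 4: ['capture'] (min_width=7, slack=5)
Line 5: ['table', 'island'] (min_width=12, slack=0)
Line 6: ['evening'] (min_width=7, slack=5)
Line 7: ['sound', 'coffee'] (min_width=12, slack=0)
Line 8: ['orchestra'] (min_width=9, slack=3)
Line 9: ['violin', 'fox'] (min_width=10, slack=2)
Line 10: ['segment'] (min_width=7, slack=5)
Line 11: ['calendar'] (min_width=8, slack=4)
Line 12: ['island'] (min_width=6, slack=6)
Line 13: ['version', 'car'] (min_width=11, slack=1)
Line 14: ['silver'] (min_width=6, slack=6)
Line 15: ['absolute', 'is'] (min_width=11, slack=1)
Line 16: ['wolf', 'old'] (min_width=8, slack=4)
Line 17: ['take', 'silver'] (min_width=11, slack=1)
Line 18: ['pharmacy'] (min_width=8, slack=4)
Line 19: ['vector', 'make'] (min_width=11, slack=1)
Line 20: ['sand', 'sea'] (min_width=8, slack=4)
Total lines: 20

Answer: 20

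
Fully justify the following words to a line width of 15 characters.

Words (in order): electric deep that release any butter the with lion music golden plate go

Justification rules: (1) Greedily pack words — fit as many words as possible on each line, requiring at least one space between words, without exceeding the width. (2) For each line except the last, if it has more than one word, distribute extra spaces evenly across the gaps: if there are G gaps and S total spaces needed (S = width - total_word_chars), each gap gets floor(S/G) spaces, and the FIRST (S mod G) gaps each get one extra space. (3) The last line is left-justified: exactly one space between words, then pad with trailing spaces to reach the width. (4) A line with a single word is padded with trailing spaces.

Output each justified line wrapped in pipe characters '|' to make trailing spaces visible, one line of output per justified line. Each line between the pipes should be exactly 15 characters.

Answer: |electric   deep|
|that    release|
|any  butter the|
|with lion music|
|golden plate go|

Derivation:
Line 1: ['electric', 'deep'] (min_width=13, slack=2)
Line 2: ['that', 'release'] (min_width=12, slack=3)
Line 3: ['any', 'butter', 'the'] (min_width=14, slack=1)
Line 4: ['with', 'lion', 'music'] (min_width=15, slack=0)
Line 5: ['golden', 'plate', 'go'] (min_width=15, slack=0)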